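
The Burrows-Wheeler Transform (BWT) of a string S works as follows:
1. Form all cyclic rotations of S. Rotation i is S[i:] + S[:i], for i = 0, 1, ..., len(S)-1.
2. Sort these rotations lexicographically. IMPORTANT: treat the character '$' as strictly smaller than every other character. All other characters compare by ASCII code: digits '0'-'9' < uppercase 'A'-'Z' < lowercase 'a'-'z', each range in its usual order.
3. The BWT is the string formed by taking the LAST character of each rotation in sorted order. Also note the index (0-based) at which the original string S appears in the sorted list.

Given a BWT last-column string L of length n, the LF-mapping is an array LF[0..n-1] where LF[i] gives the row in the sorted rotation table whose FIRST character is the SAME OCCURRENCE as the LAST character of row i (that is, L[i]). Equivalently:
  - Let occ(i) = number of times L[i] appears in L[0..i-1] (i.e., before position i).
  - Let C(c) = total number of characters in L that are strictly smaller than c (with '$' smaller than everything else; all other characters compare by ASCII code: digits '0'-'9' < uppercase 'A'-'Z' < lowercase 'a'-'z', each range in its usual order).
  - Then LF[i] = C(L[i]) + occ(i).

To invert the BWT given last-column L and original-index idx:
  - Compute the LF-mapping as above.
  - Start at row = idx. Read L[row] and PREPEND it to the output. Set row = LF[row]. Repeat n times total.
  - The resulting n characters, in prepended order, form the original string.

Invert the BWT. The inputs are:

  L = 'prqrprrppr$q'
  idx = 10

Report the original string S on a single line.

Answer: rqrrqpprprp$

Derivation:
LF mapping: 1 7 5 8 2 9 10 3 4 11 0 6
Walk LF starting at row 10, prepending L[row]:
  step 1: row=10, L[10]='$', prepend. Next row=LF[10]=0
  step 2: row=0, L[0]='p', prepend. Next row=LF[0]=1
  step 3: row=1, L[1]='r', prepend. Next row=LF[1]=7
  step 4: row=7, L[7]='p', prepend. Next row=LF[7]=3
  step 5: row=3, L[3]='r', prepend. Next row=LF[3]=8
  step 6: row=8, L[8]='p', prepend. Next row=LF[8]=4
  step 7: row=4, L[4]='p', prepend. Next row=LF[4]=2
  step 8: row=2, L[2]='q', prepend. Next row=LF[2]=5
  step 9: row=5, L[5]='r', prepend. Next row=LF[5]=9
  step 10: row=9, L[9]='r', prepend. Next row=LF[9]=11
  step 11: row=11, L[11]='q', prepend. Next row=LF[11]=6
  step 12: row=6, L[6]='r', prepend. Next row=LF[6]=10
Reversed output: rqrrqpprprp$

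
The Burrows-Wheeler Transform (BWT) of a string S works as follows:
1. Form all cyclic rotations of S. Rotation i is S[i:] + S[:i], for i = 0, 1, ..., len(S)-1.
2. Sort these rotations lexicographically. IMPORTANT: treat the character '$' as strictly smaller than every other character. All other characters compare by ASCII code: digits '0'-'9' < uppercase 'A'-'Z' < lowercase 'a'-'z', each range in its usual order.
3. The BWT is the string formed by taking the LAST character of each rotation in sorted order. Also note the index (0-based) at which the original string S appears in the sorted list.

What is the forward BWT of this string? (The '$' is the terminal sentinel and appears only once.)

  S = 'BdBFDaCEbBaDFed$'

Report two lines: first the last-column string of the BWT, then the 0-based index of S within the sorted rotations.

Answer: ddb$aaFCBDDBEeBF
3

Derivation:
All 16 rotations (rotation i = S[i:]+S[:i]):
  rot[0] = BdBFDaCEbBaDFed$
  rot[1] = dBFDaCEbBaDFed$B
  rot[2] = BFDaCEbBaDFed$Bd
  rot[3] = FDaCEbBaDFed$BdB
  rot[4] = DaCEbBaDFed$BdBF
  rot[5] = aCEbBaDFed$BdBFD
  rot[6] = CEbBaDFed$BdBFDa
  rot[7] = EbBaDFed$BdBFDaC
  rot[8] = bBaDFed$BdBFDaCE
  rot[9] = BaDFed$BdBFDaCEb
  rot[10] = aDFed$BdBFDaCEbB
  rot[11] = DFed$BdBFDaCEbBa
  rot[12] = Fed$BdBFDaCEbBaD
  rot[13] = ed$BdBFDaCEbBaDF
  rot[14] = d$BdBFDaCEbBaDFe
  rot[15] = $BdBFDaCEbBaDFed
Sorted (with $ < everything):
  sorted[0] = $BdBFDaCEbBaDFed  (last char: 'd')
  sorted[1] = BFDaCEbBaDFed$Bd  (last char: 'd')
  sorted[2] = BaDFed$BdBFDaCEb  (last char: 'b')
  sorted[3] = BdBFDaCEbBaDFed$  (last char: '$')
  sorted[4] = CEbBaDFed$BdBFDa  (last char: 'a')
  sorted[5] = DFed$BdBFDaCEbBa  (last char: 'a')
  sorted[6] = DaCEbBaDFed$BdBF  (last char: 'F')
  sorted[7] = EbBaDFed$BdBFDaC  (last char: 'C')
  sorted[8] = FDaCEbBaDFed$BdB  (last char: 'B')
  sorted[9] = Fed$BdBFDaCEbBaD  (last char: 'D')
  sorted[10] = aCEbBaDFed$BdBFD  (last char: 'D')
  sorted[11] = aDFed$BdBFDaCEbB  (last char: 'B')
  sorted[12] = bBaDFed$BdBFDaCE  (last char: 'E')
  sorted[13] = d$BdBFDaCEbBaDFe  (last char: 'e')
  sorted[14] = dBFDaCEbBaDFed$B  (last char: 'B')
  sorted[15] = ed$BdBFDaCEbBaDF  (last char: 'F')
Last column: ddb$aaFCBDDBEeBF
Original string S is at sorted index 3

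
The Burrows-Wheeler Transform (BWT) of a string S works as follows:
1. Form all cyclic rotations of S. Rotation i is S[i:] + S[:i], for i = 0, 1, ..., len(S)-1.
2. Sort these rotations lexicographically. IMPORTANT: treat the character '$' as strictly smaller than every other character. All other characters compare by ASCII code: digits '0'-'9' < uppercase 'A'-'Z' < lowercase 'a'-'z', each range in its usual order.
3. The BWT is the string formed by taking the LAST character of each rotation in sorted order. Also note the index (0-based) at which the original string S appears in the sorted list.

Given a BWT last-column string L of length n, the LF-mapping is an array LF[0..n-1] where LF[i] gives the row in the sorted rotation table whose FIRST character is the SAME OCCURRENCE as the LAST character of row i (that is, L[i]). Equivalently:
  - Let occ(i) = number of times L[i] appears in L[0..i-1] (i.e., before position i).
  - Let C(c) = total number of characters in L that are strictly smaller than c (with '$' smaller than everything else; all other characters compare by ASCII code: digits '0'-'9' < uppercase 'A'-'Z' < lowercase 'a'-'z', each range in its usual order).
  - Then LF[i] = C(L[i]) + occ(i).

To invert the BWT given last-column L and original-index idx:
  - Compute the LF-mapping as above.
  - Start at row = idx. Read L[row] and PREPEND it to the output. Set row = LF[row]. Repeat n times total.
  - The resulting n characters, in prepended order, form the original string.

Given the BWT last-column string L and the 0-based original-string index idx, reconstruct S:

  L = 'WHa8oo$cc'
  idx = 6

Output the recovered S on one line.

LF mapping: 3 2 4 1 7 8 0 5 6
Walk LF starting at row 6, prepending L[row]:
  step 1: row=6, L[6]='$', prepend. Next row=LF[6]=0
  step 2: row=0, L[0]='W', prepend. Next row=LF[0]=3
  step 3: row=3, L[3]='8', prepend. Next row=LF[3]=1
  step 4: row=1, L[1]='H', prepend. Next row=LF[1]=2
  step 5: row=2, L[2]='a', prepend. Next row=LF[2]=4
  step 6: row=4, L[4]='o', prepend. Next row=LF[4]=7
  step 7: row=7, L[7]='c', prepend. Next row=LF[7]=5
  step 8: row=5, L[5]='o', prepend. Next row=LF[5]=8
  step 9: row=8, L[8]='c', prepend. Next row=LF[8]=6
Reversed output: cocoaH8W$

Answer: cocoaH8W$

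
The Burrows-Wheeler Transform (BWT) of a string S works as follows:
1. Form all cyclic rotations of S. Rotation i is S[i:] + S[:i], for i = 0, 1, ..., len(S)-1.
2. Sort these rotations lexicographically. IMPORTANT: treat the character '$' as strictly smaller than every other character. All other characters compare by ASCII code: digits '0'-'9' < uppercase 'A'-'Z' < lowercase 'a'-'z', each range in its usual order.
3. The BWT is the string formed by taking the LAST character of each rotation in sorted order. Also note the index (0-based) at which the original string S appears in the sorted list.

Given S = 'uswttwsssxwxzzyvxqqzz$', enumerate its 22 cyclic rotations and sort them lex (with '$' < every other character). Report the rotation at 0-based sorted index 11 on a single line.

Answer: wsssxwxzzyvxqqzz$uswtt

Derivation:
All 22 rotations (rotation i = S[i:]+S[:i]):
  rot[0] = uswttwsssxwxzzyvxqqzz$
  rot[1] = swttwsssxwxzzyvxqqzz$u
  rot[2] = wttwsssxwxzzyvxqqzz$us
  rot[3] = ttwsssxwxzzyvxqqzz$usw
  rot[4] = twsssxwxzzyvxqqzz$uswt
  rot[5] = wsssxwxzzyvxqqzz$uswtt
  rot[6] = sssxwxzzyvxqqzz$uswttw
  rot[7] = ssxwxzzyvxqqzz$uswttws
  rot[8] = sxwxzzyvxqqzz$uswttwss
  rot[9] = xwxzzyvxqqzz$uswttwsss
  rot[10] = wxzzyvxqqzz$uswttwsssx
  rot[11] = xzzyvxqqzz$uswttwsssxw
  rot[12] = zzyvxqqzz$uswttwsssxwx
  rot[13] = zyvxqqzz$uswttwsssxwxz
  rot[14] = yvxqqzz$uswttwsssxwxzz
  rot[15] = vxqqzz$uswttwsssxwxzzy
  rot[16] = xqqzz$uswttwsssxwxzzyv
  rot[17] = qqzz$uswttwsssxwxzzyvx
  rot[18] = qzz$uswttwsssxwxzzyvxq
  rot[19] = zz$uswttwsssxwxzzyvxqq
  rot[20] = z$uswttwsssxwxzzyvxqqz
  rot[21] = $uswttwsssxwxzzyvxqqzz
Sorted (with $ < everything):
  sorted[0] = $uswttwsssxwxzzyvxqqzz
  sorted[1] = qqzz$uswttwsssxwxzzyvx
  sorted[2] = qzz$uswttwsssxwxzzyvxq
  sorted[3] = sssxwxzzyvxqqzz$uswttw
  sorted[4] = ssxwxzzyvxqqzz$uswttws
  sorted[5] = swttwsssxwxzzyvxqqzz$u
  sorted[6] = sxwxzzyvxqqzz$uswttwss
  sorted[7] = ttwsssxwxzzyvxqqzz$usw
  sorted[8] = twsssxwxzzyvxqqzz$uswt
  sorted[9] = uswttwsssxwxzzyvxqqzz$
  sorted[10] = vxqqzz$uswttwsssxwxzzy
  sorted[11] = wsssxwxzzyvxqqzz$uswtt
  sorted[12] = wttwsssxwxzzyvxqqzz$us
  sorted[13] = wxzzyvxqqzz$uswttwsssx
  sorted[14] = xqqzz$uswttwsssxwxzzyv
  sorted[15] = xwxzzyvxqqzz$uswttwsss
  sorted[16] = xzzyvxqqzz$uswttwsssxw
  sorted[17] = yvxqqzz$uswttwsssxwxzz
  sorted[18] = z$uswttwsssxwxzzyvxqqz
  sorted[19] = zyvxqqzz$uswttwsssxwxz
  sorted[20] = zz$uswttwsssxwxzzyvxqq
  sorted[21] = zzyvxqqzz$uswttwsssxwx
sorted[11] = wsssxwxzzyvxqqzz$uswtt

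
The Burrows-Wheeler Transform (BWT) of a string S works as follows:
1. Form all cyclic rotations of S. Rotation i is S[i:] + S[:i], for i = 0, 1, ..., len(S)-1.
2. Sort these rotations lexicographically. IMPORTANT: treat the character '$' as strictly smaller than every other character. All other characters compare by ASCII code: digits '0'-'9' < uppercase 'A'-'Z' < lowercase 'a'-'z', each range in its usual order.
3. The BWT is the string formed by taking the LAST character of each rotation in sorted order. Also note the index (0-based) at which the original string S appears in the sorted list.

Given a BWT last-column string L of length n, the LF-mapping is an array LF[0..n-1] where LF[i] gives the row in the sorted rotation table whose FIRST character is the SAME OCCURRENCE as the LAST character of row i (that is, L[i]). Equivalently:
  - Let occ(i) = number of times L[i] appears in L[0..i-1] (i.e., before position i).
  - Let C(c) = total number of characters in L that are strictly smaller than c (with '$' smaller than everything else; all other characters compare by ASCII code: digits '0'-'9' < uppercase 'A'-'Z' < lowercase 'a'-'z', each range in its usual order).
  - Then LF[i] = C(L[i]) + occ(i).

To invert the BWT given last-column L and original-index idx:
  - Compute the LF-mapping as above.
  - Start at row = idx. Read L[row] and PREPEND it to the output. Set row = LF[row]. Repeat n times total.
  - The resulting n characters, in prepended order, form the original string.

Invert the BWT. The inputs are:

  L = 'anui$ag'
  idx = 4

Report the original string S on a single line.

LF mapping: 1 5 6 4 0 2 3
Walk LF starting at row 4, prepending L[row]:
  step 1: row=4, L[4]='$', prepend. Next row=LF[4]=0
  step 2: row=0, L[0]='a', prepend. Next row=LF[0]=1
  step 3: row=1, L[1]='n', prepend. Next row=LF[1]=5
  step 4: row=5, L[5]='a', prepend. Next row=LF[5]=2
  step 5: row=2, L[2]='u', prepend. Next row=LF[2]=6
  step 6: row=6, L[6]='g', prepend. Next row=LF[6]=3
  step 7: row=3, L[3]='i', prepend. Next row=LF[3]=4
Reversed output: iguana$

Answer: iguana$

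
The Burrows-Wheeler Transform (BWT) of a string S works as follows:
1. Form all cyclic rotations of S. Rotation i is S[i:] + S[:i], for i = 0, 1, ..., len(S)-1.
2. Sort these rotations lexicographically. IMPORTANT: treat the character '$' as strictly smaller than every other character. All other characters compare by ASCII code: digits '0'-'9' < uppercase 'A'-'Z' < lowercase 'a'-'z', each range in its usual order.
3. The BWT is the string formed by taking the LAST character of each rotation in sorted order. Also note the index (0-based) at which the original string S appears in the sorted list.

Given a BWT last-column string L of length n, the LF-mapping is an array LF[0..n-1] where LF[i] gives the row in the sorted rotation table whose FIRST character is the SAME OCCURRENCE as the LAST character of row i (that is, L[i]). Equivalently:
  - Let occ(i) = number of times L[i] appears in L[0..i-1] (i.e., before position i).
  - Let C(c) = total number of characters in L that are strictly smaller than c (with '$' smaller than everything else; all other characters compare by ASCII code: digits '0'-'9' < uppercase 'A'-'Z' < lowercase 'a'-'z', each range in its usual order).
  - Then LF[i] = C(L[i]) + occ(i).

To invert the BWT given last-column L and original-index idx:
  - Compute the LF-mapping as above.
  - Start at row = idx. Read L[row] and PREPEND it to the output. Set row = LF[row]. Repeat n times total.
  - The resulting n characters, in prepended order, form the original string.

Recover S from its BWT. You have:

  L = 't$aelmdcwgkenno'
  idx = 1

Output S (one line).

LF mapping: 13 0 1 4 8 9 3 2 14 6 7 5 10 11 12
Walk LF starting at row 1, prepending L[row]:
  step 1: row=1, L[1]='$', prepend. Next row=LF[1]=0
  step 2: row=0, L[0]='t', prepend. Next row=LF[0]=13
  step 3: row=13, L[13]='n', prepend. Next row=LF[13]=11
  step 4: row=11, L[11]='e', prepend. Next row=LF[11]=5
  step 5: row=5, L[5]='m', prepend. Next row=LF[5]=9
  step 6: row=9, L[9]='g', prepend. Next row=LF[9]=6
  step 7: row=6, L[6]='d', prepend. Next row=LF[6]=3
  step 8: row=3, L[3]='e', prepend. Next row=LF[3]=4
  step 9: row=4, L[4]='l', prepend. Next row=LF[4]=8
  step 10: row=8, L[8]='w', prepend. Next row=LF[8]=14
  step 11: row=14, L[14]='o', prepend. Next row=LF[14]=12
  step 12: row=12, L[12]='n', prepend. Next row=LF[12]=10
  step 13: row=10, L[10]='k', prepend. Next row=LF[10]=7
  step 14: row=7, L[7]='c', prepend. Next row=LF[7]=2
  step 15: row=2, L[2]='a', prepend. Next row=LF[2]=1
Reversed output: acknowledgment$

Answer: acknowledgment$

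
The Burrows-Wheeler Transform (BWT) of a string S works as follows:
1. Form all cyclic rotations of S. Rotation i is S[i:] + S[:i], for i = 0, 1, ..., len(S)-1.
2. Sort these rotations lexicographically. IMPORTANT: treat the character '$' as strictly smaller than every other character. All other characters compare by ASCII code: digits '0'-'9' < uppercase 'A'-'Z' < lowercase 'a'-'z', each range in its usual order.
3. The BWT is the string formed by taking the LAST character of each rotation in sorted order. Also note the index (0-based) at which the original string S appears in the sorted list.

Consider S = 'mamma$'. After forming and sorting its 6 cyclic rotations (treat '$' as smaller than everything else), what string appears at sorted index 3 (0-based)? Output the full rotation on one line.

All 6 rotations (rotation i = S[i:]+S[:i]):
  rot[0] = mamma$
  rot[1] = amma$m
  rot[2] = mma$ma
  rot[3] = ma$mam
  rot[4] = a$mamm
  rot[5] = $mamma
Sorted (with $ < everything):
  sorted[0] = $mamma
  sorted[1] = a$mamm
  sorted[2] = amma$m
  sorted[3] = ma$mam
  sorted[4] = mamma$
  sorted[5] = mma$ma
sorted[3] = ma$mam

Answer: ma$mam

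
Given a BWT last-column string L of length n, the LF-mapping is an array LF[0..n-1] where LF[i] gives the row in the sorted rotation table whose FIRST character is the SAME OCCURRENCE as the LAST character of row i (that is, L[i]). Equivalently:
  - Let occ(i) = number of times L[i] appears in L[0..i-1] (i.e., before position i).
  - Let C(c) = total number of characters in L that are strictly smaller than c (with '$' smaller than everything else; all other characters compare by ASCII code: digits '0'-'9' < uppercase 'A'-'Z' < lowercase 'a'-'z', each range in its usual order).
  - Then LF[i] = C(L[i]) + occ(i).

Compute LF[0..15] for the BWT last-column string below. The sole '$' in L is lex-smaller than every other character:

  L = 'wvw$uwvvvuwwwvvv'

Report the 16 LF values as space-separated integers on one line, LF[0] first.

Char counts: '$':1, 'u':2, 'v':7, 'w':6
C (first-col start): C('$')=0, C('u')=1, C('v')=3, C('w')=10
L[0]='w': occ=0, LF[0]=C('w')+0=10+0=10
L[1]='v': occ=0, LF[1]=C('v')+0=3+0=3
L[2]='w': occ=1, LF[2]=C('w')+1=10+1=11
L[3]='$': occ=0, LF[3]=C('$')+0=0+0=0
L[4]='u': occ=0, LF[4]=C('u')+0=1+0=1
L[5]='w': occ=2, LF[5]=C('w')+2=10+2=12
L[6]='v': occ=1, LF[6]=C('v')+1=3+1=4
L[7]='v': occ=2, LF[7]=C('v')+2=3+2=5
L[8]='v': occ=3, LF[8]=C('v')+3=3+3=6
L[9]='u': occ=1, LF[9]=C('u')+1=1+1=2
L[10]='w': occ=3, LF[10]=C('w')+3=10+3=13
L[11]='w': occ=4, LF[11]=C('w')+4=10+4=14
L[12]='w': occ=5, LF[12]=C('w')+5=10+5=15
L[13]='v': occ=4, LF[13]=C('v')+4=3+4=7
L[14]='v': occ=5, LF[14]=C('v')+5=3+5=8
L[15]='v': occ=6, LF[15]=C('v')+6=3+6=9

Answer: 10 3 11 0 1 12 4 5 6 2 13 14 15 7 8 9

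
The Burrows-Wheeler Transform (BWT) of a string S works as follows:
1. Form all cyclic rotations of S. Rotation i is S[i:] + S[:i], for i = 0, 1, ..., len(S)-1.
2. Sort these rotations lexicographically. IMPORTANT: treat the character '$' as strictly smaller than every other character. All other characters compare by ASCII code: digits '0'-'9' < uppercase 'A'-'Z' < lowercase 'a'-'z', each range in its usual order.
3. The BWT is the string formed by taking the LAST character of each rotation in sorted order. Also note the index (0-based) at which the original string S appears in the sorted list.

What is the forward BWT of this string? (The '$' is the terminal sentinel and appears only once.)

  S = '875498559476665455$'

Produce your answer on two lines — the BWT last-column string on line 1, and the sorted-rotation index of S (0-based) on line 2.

All 19 rotations (rotation i = S[i:]+S[:i]):
  rot[0] = 875498559476665455$
  rot[1] = 75498559476665455$8
  rot[2] = 5498559476665455$87
  rot[3] = 498559476665455$875
  rot[4] = 98559476665455$8754
  rot[5] = 8559476665455$87549
  rot[6] = 559476665455$875498
  rot[7] = 59476665455$8754985
  rot[8] = 9476665455$87549855
  rot[9] = 476665455$875498559
  rot[10] = 76665455$8754985594
  rot[11] = 6665455$87549855947
  rot[12] = 665455$875498559476
  rot[13] = 65455$8754985594766
  rot[14] = 5455$87549855947666
  rot[15] = 455$875498559476665
  rot[16] = 55$8754985594766654
  rot[17] = 5$87549855947666545
  rot[18] = $875498559476665455
Sorted (with $ < everything):
  sorted[0] = $875498559476665455  (last char: '5')
  sorted[1] = 455$875498559476665  (last char: '5')
  sorted[2] = 476665455$875498559  (last char: '9')
  sorted[3] = 498559476665455$875  (last char: '5')
  sorted[4] = 5$87549855947666545  (last char: '5')
  sorted[5] = 5455$87549855947666  (last char: '6')
  sorted[6] = 5498559476665455$87  (last char: '7')
  sorted[7] = 55$8754985594766654  (last char: '4')
  sorted[8] = 559476665455$875498  (last char: '8')
  sorted[9] = 59476665455$8754985  (last char: '5')
  sorted[10] = 65455$8754985594766  (last char: '6')
  sorted[11] = 665455$875498559476  (last char: '6')
  sorted[12] = 6665455$87549855947  (last char: '7')
  sorted[13] = 75498559476665455$8  (last char: '8')
  sorted[14] = 76665455$8754985594  (last char: '4')
  sorted[15] = 8559476665455$87549  (last char: '9')
  sorted[16] = 875498559476665455$  (last char: '$')
  sorted[17] = 9476665455$87549855  (last char: '5')
  sorted[18] = 98559476665455$8754  (last char: '4')
Last column: 5595567485667849$54
Original string S is at sorted index 16

Answer: 5595567485667849$54
16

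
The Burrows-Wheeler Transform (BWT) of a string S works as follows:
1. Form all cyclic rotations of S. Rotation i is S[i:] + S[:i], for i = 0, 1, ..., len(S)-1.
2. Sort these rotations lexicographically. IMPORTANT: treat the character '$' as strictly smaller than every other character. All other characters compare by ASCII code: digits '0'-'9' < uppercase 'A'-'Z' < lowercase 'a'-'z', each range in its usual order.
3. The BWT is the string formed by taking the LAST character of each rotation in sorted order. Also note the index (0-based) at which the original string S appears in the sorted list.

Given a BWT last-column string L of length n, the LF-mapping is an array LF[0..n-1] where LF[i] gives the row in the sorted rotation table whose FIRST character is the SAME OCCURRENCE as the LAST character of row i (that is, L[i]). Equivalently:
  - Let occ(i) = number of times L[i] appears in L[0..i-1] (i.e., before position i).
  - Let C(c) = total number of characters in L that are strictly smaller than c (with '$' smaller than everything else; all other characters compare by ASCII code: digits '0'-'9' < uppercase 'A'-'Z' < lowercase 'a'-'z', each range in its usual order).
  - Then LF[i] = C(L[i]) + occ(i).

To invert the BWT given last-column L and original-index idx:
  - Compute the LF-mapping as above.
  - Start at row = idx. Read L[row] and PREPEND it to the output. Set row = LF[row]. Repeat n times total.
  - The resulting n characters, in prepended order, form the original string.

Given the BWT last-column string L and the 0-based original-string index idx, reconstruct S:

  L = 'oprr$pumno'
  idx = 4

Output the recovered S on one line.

Answer: ouppmrnro$

Derivation:
LF mapping: 3 5 7 8 0 6 9 1 2 4
Walk LF starting at row 4, prepending L[row]:
  step 1: row=4, L[4]='$', prepend. Next row=LF[4]=0
  step 2: row=0, L[0]='o', prepend. Next row=LF[0]=3
  step 3: row=3, L[3]='r', prepend. Next row=LF[3]=8
  step 4: row=8, L[8]='n', prepend. Next row=LF[8]=2
  step 5: row=2, L[2]='r', prepend. Next row=LF[2]=7
  step 6: row=7, L[7]='m', prepend. Next row=LF[7]=1
  step 7: row=1, L[1]='p', prepend. Next row=LF[1]=5
  step 8: row=5, L[5]='p', prepend. Next row=LF[5]=6
  step 9: row=6, L[6]='u', prepend. Next row=LF[6]=9
  step 10: row=9, L[9]='o', prepend. Next row=LF[9]=4
Reversed output: ouppmrnro$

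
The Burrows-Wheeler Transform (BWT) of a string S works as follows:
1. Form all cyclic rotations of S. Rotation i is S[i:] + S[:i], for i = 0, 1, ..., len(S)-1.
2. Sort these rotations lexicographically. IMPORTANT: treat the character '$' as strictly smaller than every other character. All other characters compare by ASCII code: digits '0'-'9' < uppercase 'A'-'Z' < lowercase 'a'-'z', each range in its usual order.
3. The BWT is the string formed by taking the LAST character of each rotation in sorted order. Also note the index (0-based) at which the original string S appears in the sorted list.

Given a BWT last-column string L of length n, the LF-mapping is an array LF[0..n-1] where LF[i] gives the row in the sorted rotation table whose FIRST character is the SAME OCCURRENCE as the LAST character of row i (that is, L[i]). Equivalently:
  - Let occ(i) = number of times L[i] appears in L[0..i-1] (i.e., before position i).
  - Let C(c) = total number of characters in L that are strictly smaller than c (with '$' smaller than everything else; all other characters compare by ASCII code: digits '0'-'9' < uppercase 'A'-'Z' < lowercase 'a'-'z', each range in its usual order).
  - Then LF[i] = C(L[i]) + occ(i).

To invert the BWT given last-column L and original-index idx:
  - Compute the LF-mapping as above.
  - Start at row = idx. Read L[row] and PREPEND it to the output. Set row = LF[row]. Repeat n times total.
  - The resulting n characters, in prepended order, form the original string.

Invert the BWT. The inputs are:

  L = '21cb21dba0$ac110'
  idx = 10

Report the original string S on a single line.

Answer: ab10a211c0d1cb2$

Derivation:
LF mapping: 7 3 13 11 8 4 15 12 9 1 0 10 14 5 6 2
Walk LF starting at row 10, prepending L[row]:
  step 1: row=10, L[10]='$', prepend. Next row=LF[10]=0
  step 2: row=0, L[0]='2', prepend. Next row=LF[0]=7
  step 3: row=7, L[7]='b', prepend. Next row=LF[7]=12
  step 4: row=12, L[12]='c', prepend. Next row=LF[12]=14
  step 5: row=14, L[14]='1', prepend. Next row=LF[14]=6
  step 6: row=6, L[6]='d', prepend. Next row=LF[6]=15
  step 7: row=15, L[15]='0', prepend. Next row=LF[15]=2
  step 8: row=2, L[2]='c', prepend. Next row=LF[2]=13
  step 9: row=13, L[13]='1', prepend. Next row=LF[13]=5
  step 10: row=5, L[5]='1', prepend. Next row=LF[5]=4
  step 11: row=4, L[4]='2', prepend. Next row=LF[4]=8
  step 12: row=8, L[8]='a', prepend. Next row=LF[8]=9
  step 13: row=9, L[9]='0', prepend. Next row=LF[9]=1
  step 14: row=1, L[1]='1', prepend. Next row=LF[1]=3
  step 15: row=3, L[3]='b', prepend. Next row=LF[3]=11
  step 16: row=11, L[11]='a', prepend. Next row=LF[11]=10
Reversed output: ab10a211c0d1cb2$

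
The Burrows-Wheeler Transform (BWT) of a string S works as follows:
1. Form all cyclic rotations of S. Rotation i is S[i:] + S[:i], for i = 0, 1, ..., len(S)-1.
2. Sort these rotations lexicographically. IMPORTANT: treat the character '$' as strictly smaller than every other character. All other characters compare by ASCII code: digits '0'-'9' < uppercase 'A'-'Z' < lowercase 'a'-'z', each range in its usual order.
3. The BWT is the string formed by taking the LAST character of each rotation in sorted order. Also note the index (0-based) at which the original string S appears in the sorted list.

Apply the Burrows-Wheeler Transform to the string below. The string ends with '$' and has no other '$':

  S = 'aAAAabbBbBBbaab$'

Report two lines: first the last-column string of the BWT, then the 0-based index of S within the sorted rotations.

All 16 rotations (rotation i = S[i:]+S[:i]):
  rot[0] = aAAAabbBbBBbaab$
  rot[1] = AAAabbBbBBbaab$a
  rot[2] = AAabbBbBBbaab$aA
  rot[3] = AabbBbBBbaab$aAA
  rot[4] = abbBbBBbaab$aAAA
  rot[5] = bbBbBBbaab$aAAAa
  rot[6] = bBbBBbaab$aAAAab
  rot[7] = BbBBbaab$aAAAabb
  rot[8] = bBBbaab$aAAAabbB
  rot[9] = BBbaab$aAAAabbBb
  rot[10] = Bbaab$aAAAabbBbB
  rot[11] = baab$aAAAabbBbBB
  rot[12] = aab$aAAAabbBbBBb
  rot[13] = ab$aAAAabbBbBBba
  rot[14] = b$aAAAabbBbBBbaa
  rot[15] = $aAAAabbBbBBbaab
Sorted (with $ < everything):
  sorted[0] = $aAAAabbBbBBbaab  (last char: 'b')
  sorted[1] = AAAabbBbBBbaab$a  (last char: 'a')
  sorted[2] = AAabbBbBBbaab$aA  (last char: 'A')
  sorted[3] = AabbBbBBbaab$aAA  (last char: 'A')
  sorted[4] = BBbaab$aAAAabbBb  (last char: 'b')
  sorted[5] = BbBBbaab$aAAAabb  (last char: 'b')
  sorted[6] = Bbaab$aAAAabbBbB  (last char: 'B')
  sorted[7] = aAAAabbBbBBbaab$  (last char: '$')
  sorted[8] = aab$aAAAabbBbBBb  (last char: 'b')
  sorted[9] = ab$aAAAabbBbBBba  (last char: 'a')
  sorted[10] = abbBbBBbaab$aAAA  (last char: 'A')
  sorted[11] = b$aAAAabbBbBBbaa  (last char: 'a')
  sorted[12] = bBBbaab$aAAAabbB  (last char: 'B')
  sorted[13] = bBbBBbaab$aAAAab  (last char: 'b')
  sorted[14] = baab$aAAAabbBbBB  (last char: 'B')
  sorted[15] = bbBbBBbaab$aAAAa  (last char: 'a')
Last column: baAAbbB$baAaBbBa
Original string S is at sorted index 7

Answer: baAAbbB$baAaBbBa
7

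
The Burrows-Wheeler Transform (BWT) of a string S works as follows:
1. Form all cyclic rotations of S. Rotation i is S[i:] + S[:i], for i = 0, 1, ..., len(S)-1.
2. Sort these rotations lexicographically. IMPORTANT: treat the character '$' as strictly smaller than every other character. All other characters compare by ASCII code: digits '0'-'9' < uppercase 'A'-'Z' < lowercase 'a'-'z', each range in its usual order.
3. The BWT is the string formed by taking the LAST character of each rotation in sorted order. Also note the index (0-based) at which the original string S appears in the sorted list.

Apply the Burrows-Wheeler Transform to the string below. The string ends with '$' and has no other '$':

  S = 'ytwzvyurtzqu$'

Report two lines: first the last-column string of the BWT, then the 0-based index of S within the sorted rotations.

Answer: uzuyrqyzt$vtw
9

Derivation:
All 13 rotations (rotation i = S[i:]+S[:i]):
  rot[0] = ytwzvyurtzqu$
  rot[1] = twzvyurtzqu$y
  rot[2] = wzvyurtzqu$yt
  rot[3] = zvyurtzqu$ytw
  rot[4] = vyurtzqu$ytwz
  rot[5] = yurtzqu$ytwzv
  rot[6] = urtzqu$ytwzvy
  rot[7] = rtzqu$ytwzvyu
  rot[8] = tzqu$ytwzvyur
  rot[9] = zqu$ytwzvyurt
  rot[10] = qu$ytwzvyurtz
  rot[11] = u$ytwzvyurtzq
  rot[12] = $ytwzvyurtzqu
Sorted (with $ < everything):
  sorted[0] = $ytwzvyurtzqu  (last char: 'u')
  sorted[1] = qu$ytwzvyurtz  (last char: 'z')
  sorted[2] = rtzqu$ytwzvyu  (last char: 'u')
  sorted[3] = twzvyurtzqu$y  (last char: 'y')
  sorted[4] = tzqu$ytwzvyur  (last char: 'r')
  sorted[5] = u$ytwzvyurtzq  (last char: 'q')
  sorted[6] = urtzqu$ytwzvy  (last char: 'y')
  sorted[7] = vyurtzqu$ytwz  (last char: 'z')
  sorted[8] = wzvyurtzqu$yt  (last char: 't')
  sorted[9] = ytwzvyurtzqu$  (last char: '$')
  sorted[10] = yurtzqu$ytwzv  (last char: 'v')
  sorted[11] = zqu$ytwzvyurt  (last char: 't')
  sorted[12] = zvyurtzqu$ytw  (last char: 'w')
Last column: uzuyrqyzt$vtw
Original string S is at sorted index 9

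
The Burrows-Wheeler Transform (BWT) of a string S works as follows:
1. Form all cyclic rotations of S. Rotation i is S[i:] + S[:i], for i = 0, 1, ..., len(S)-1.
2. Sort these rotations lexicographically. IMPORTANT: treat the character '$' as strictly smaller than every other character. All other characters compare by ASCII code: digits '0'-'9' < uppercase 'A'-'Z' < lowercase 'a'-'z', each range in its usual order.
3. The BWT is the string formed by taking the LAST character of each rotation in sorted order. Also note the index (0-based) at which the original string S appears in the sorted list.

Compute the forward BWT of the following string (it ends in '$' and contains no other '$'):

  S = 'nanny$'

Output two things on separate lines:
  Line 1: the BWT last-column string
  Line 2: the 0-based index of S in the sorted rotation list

Answer: yn$ann
2

Derivation:
All 6 rotations (rotation i = S[i:]+S[:i]):
  rot[0] = nanny$
  rot[1] = anny$n
  rot[2] = nny$na
  rot[3] = ny$nan
  rot[4] = y$nann
  rot[5] = $nanny
Sorted (with $ < everything):
  sorted[0] = $nanny  (last char: 'y')
  sorted[1] = anny$n  (last char: 'n')
  sorted[2] = nanny$  (last char: '$')
  sorted[3] = nny$na  (last char: 'a')
  sorted[4] = ny$nan  (last char: 'n')
  sorted[5] = y$nann  (last char: 'n')
Last column: yn$ann
Original string S is at sorted index 2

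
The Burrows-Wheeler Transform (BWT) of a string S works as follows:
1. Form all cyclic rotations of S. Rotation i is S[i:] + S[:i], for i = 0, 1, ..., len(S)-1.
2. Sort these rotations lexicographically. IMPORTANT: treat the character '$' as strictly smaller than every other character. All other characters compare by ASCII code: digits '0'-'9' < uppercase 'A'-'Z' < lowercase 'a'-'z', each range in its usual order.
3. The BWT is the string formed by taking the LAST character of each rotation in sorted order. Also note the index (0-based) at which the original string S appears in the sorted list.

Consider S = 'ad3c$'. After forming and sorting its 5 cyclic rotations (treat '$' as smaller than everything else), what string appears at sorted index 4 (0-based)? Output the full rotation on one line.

All 5 rotations (rotation i = S[i:]+S[:i]):
  rot[0] = ad3c$
  rot[1] = d3c$a
  rot[2] = 3c$ad
  rot[3] = c$ad3
  rot[4] = $ad3c
Sorted (with $ < everything):
  sorted[0] = $ad3c
  sorted[1] = 3c$ad
  sorted[2] = ad3c$
  sorted[3] = c$ad3
  sorted[4] = d3c$a
sorted[4] = d3c$a

Answer: d3c$a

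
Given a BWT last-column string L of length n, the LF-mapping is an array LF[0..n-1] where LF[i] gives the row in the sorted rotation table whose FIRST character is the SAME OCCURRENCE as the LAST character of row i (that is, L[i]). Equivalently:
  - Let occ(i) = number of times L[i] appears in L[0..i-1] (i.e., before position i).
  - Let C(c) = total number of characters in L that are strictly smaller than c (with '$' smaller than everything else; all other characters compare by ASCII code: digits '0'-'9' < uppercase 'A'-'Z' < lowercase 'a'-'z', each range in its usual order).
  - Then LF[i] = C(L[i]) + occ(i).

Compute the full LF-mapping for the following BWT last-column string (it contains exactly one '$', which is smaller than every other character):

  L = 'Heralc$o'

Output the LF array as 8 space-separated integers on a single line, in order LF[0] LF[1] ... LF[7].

Answer: 1 4 7 2 5 3 0 6

Derivation:
Char counts: '$':1, 'H':1, 'a':1, 'c':1, 'e':1, 'l':1, 'o':1, 'r':1
C (first-col start): C('$')=0, C('H')=1, C('a')=2, C('c')=3, C('e')=4, C('l')=5, C('o')=6, C('r')=7
L[0]='H': occ=0, LF[0]=C('H')+0=1+0=1
L[1]='e': occ=0, LF[1]=C('e')+0=4+0=4
L[2]='r': occ=0, LF[2]=C('r')+0=7+0=7
L[3]='a': occ=0, LF[3]=C('a')+0=2+0=2
L[4]='l': occ=0, LF[4]=C('l')+0=5+0=5
L[5]='c': occ=0, LF[5]=C('c')+0=3+0=3
L[6]='$': occ=0, LF[6]=C('$')+0=0+0=0
L[7]='o': occ=0, LF[7]=C('o')+0=6+0=6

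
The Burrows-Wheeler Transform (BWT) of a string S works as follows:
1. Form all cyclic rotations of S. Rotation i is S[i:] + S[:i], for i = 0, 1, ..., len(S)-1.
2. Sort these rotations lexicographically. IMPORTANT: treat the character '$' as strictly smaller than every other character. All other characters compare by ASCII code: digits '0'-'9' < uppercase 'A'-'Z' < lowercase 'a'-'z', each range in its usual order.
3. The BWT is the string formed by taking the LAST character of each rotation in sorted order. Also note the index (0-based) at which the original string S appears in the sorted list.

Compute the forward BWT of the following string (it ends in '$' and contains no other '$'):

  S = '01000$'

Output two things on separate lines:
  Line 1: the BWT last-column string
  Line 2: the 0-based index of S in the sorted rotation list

Answer: 0001$0
4

Derivation:
All 6 rotations (rotation i = S[i:]+S[:i]):
  rot[0] = 01000$
  rot[1] = 1000$0
  rot[2] = 000$01
  rot[3] = 00$010
  rot[4] = 0$0100
  rot[5] = $01000
Sorted (with $ < everything):
  sorted[0] = $01000  (last char: '0')
  sorted[1] = 0$0100  (last char: '0')
  sorted[2] = 00$010  (last char: '0')
  sorted[3] = 000$01  (last char: '1')
  sorted[4] = 01000$  (last char: '$')
  sorted[5] = 1000$0  (last char: '0')
Last column: 0001$0
Original string S is at sorted index 4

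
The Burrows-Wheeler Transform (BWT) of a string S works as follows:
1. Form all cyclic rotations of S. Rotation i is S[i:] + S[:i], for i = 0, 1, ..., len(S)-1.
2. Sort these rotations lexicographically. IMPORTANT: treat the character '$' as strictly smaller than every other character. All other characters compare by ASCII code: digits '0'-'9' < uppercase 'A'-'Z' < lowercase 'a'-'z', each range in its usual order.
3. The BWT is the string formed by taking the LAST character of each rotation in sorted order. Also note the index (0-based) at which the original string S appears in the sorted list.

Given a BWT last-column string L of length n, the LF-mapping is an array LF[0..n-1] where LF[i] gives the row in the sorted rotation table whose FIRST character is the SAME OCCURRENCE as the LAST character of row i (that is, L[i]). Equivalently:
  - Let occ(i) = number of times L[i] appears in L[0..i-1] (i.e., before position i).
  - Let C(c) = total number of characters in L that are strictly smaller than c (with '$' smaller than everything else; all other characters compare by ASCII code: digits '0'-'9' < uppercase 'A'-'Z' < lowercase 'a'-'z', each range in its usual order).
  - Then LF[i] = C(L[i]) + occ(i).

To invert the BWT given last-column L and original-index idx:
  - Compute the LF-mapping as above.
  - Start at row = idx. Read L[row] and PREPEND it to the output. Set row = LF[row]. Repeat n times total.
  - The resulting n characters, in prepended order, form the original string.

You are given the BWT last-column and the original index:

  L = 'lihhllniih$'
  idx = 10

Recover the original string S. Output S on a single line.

Answer: nilihhhlil$

Derivation:
LF mapping: 7 4 1 2 8 9 10 5 6 3 0
Walk LF starting at row 10, prepending L[row]:
  step 1: row=10, L[10]='$', prepend. Next row=LF[10]=0
  step 2: row=0, L[0]='l', prepend. Next row=LF[0]=7
  step 3: row=7, L[7]='i', prepend. Next row=LF[7]=5
  step 4: row=5, L[5]='l', prepend. Next row=LF[5]=9
  step 5: row=9, L[9]='h', prepend. Next row=LF[9]=3
  step 6: row=3, L[3]='h', prepend. Next row=LF[3]=2
  step 7: row=2, L[2]='h', prepend. Next row=LF[2]=1
  step 8: row=1, L[1]='i', prepend. Next row=LF[1]=4
  step 9: row=4, L[4]='l', prepend. Next row=LF[4]=8
  step 10: row=8, L[8]='i', prepend. Next row=LF[8]=6
  step 11: row=6, L[6]='n', prepend. Next row=LF[6]=10
Reversed output: nilihhhlil$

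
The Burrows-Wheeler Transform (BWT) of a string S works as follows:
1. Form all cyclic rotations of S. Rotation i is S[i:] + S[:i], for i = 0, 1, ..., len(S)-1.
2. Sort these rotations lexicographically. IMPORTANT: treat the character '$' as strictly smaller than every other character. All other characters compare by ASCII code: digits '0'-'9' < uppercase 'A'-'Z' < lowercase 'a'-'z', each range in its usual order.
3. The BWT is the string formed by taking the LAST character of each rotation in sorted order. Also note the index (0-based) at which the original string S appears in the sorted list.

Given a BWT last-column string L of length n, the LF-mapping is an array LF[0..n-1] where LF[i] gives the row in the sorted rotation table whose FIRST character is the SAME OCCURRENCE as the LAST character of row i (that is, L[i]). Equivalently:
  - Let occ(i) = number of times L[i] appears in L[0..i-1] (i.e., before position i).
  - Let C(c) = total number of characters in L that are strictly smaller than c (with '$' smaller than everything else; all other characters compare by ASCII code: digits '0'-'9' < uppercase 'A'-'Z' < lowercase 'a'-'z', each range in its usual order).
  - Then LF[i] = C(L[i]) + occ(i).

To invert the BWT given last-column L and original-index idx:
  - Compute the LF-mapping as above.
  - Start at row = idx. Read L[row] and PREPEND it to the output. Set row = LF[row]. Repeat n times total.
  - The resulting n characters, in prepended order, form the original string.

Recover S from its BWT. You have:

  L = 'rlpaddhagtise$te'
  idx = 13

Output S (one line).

Answer: spaghettiladder$

Derivation:
LF mapping: 12 10 11 1 3 4 8 2 7 14 9 13 5 0 15 6
Walk LF starting at row 13, prepending L[row]:
  step 1: row=13, L[13]='$', prepend. Next row=LF[13]=0
  step 2: row=0, L[0]='r', prepend. Next row=LF[0]=12
  step 3: row=12, L[12]='e', prepend. Next row=LF[12]=5
  step 4: row=5, L[5]='d', prepend. Next row=LF[5]=4
  step 5: row=4, L[4]='d', prepend. Next row=LF[4]=3
  step 6: row=3, L[3]='a', prepend. Next row=LF[3]=1
  step 7: row=1, L[1]='l', prepend. Next row=LF[1]=10
  step 8: row=10, L[10]='i', prepend. Next row=LF[10]=9
  step 9: row=9, L[9]='t', prepend. Next row=LF[9]=14
  step 10: row=14, L[14]='t', prepend. Next row=LF[14]=15
  step 11: row=15, L[15]='e', prepend. Next row=LF[15]=6
  step 12: row=6, L[6]='h', prepend. Next row=LF[6]=8
  step 13: row=8, L[8]='g', prepend. Next row=LF[8]=7
  step 14: row=7, L[7]='a', prepend. Next row=LF[7]=2
  step 15: row=2, L[2]='p', prepend. Next row=LF[2]=11
  step 16: row=11, L[11]='s', prepend. Next row=LF[11]=13
Reversed output: spaghettiladder$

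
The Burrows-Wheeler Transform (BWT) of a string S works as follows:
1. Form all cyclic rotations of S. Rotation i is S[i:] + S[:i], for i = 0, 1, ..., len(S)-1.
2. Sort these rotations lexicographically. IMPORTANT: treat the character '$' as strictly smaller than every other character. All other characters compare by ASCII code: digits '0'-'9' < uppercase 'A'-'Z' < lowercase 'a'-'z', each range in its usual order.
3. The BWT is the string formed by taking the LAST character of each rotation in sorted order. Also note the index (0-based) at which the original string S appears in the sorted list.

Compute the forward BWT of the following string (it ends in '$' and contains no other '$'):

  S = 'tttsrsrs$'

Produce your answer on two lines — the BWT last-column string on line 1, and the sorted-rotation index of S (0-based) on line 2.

Answer: sssrrttt$
8

Derivation:
All 9 rotations (rotation i = S[i:]+S[:i]):
  rot[0] = tttsrsrs$
  rot[1] = ttsrsrs$t
  rot[2] = tsrsrs$tt
  rot[3] = srsrs$ttt
  rot[4] = rsrs$ttts
  rot[5] = srs$tttsr
  rot[6] = rs$tttsrs
  rot[7] = s$tttsrsr
  rot[8] = $tttsrsrs
Sorted (with $ < everything):
  sorted[0] = $tttsrsrs  (last char: 's')
  sorted[1] = rs$tttsrs  (last char: 's')
  sorted[2] = rsrs$ttts  (last char: 's')
  sorted[3] = s$tttsrsr  (last char: 'r')
  sorted[4] = srs$tttsr  (last char: 'r')
  sorted[5] = srsrs$ttt  (last char: 't')
  sorted[6] = tsrsrs$tt  (last char: 't')
  sorted[7] = ttsrsrs$t  (last char: 't')
  sorted[8] = tttsrsrs$  (last char: '$')
Last column: sssrrttt$
Original string S is at sorted index 8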